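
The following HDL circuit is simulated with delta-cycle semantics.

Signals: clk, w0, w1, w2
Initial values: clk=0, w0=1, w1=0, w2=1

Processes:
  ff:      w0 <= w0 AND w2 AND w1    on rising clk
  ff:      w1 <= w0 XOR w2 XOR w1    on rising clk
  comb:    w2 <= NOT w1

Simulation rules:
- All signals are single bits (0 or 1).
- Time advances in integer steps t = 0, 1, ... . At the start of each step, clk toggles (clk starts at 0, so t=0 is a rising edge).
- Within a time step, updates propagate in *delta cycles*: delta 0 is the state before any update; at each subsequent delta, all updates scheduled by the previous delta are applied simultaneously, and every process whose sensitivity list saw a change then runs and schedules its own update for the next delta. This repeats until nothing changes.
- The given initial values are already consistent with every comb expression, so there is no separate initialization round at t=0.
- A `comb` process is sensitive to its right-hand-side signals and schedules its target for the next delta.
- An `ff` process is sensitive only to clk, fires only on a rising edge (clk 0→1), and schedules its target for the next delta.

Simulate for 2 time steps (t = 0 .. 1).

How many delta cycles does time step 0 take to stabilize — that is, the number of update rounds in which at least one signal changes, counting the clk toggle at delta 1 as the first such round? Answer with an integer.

[bits: w1,w2,w0,clk]
t=0: Δ0=0110 Δ1=0111 Δ2=0101 | 2Δ
t=1: Δ0=0101 Δ1=0100 | 1Δ

2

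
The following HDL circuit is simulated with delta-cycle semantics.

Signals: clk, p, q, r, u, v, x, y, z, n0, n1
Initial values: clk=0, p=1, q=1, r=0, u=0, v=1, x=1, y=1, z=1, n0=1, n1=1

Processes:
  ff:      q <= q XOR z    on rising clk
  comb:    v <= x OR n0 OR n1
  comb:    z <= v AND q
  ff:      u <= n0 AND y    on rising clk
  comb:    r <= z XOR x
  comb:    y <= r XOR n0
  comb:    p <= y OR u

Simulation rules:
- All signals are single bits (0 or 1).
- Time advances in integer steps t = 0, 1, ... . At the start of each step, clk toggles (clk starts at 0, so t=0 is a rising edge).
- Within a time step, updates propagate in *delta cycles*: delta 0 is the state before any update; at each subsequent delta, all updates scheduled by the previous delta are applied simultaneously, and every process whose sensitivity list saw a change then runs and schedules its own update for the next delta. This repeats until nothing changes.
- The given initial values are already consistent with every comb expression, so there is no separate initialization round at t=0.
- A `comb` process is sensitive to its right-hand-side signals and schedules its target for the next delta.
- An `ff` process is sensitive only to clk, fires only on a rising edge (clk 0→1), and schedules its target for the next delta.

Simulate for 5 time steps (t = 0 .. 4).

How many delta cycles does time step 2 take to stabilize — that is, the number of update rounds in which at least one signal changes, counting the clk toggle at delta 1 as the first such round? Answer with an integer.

3

t0.Δ0 u=0 v=1 clk=0 p=1 y=1 n0=1 q=1 z=1 n1=1 r=0 x=1
t0.Δ1 u=0 v=1 clk=1 p=1 y=1 n0=1 q=1 z=1 n1=1 r=0 x=1
t0.Δ2 u=1 v=1 clk=1 p=1 y=1 n0=1 q=0 z=1 n1=1 r=0 x=1
t0.Δ3 u=1 v=1 clk=1 p=1 y=1 n0=1 q=0 z=0 n1=1 r=0 x=1
t0.Δ4 u=1 v=1 clk=1 p=1 y=1 n0=1 q=0 z=0 n1=1 r=1 x=1
t0.Δ5 u=1 v=1 clk=1 p=1 y=0 n0=1 q=0 z=0 n1=1 r=1 x=1
t1.Δ0 u=1 v=1 clk=1 p=1 y=0 n0=1 q=0 z=0 n1=1 r=1 x=1
t1.Δ1 u=1 v=1 clk=0 p=1 y=0 n0=1 q=0 z=0 n1=1 r=1 x=1
t2.Δ0 u=1 v=1 clk=0 p=1 y=0 n0=1 q=0 z=0 n1=1 r=1 x=1
t2.Δ1 u=1 v=1 clk=1 p=1 y=0 n0=1 q=0 z=0 n1=1 r=1 x=1
t2.Δ2 u=0 v=1 clk=1 p=1 y=0 n0=1 q=0 z=0 n1=1 r=1 x=1
t2.Δ3 u=0 v=1 clk=1 p=0 y=0 n0=1 q=0 z=0 n1=1 r=1 x=1
t3.Δ0 u=0 v=1 clk=1 p=0 y=0 n0=1 q=0 z=0 n1=1 r=1 x=1
t3.Δ1 u=0 v=1 clk=0 p=0 y=0 n0=1 q=0 z=0 n1=1 r=1 x=1
t4.Δ0 u=0 v=1 clk=0 p=0 y=0 n0=1 q=0 z=0 n1=1 r=1 x=1
t4.Δ1 u=0 v=1 clk=1 p=0 y=0 n0=1 q=0 z=0 n1=1 r=1 x=1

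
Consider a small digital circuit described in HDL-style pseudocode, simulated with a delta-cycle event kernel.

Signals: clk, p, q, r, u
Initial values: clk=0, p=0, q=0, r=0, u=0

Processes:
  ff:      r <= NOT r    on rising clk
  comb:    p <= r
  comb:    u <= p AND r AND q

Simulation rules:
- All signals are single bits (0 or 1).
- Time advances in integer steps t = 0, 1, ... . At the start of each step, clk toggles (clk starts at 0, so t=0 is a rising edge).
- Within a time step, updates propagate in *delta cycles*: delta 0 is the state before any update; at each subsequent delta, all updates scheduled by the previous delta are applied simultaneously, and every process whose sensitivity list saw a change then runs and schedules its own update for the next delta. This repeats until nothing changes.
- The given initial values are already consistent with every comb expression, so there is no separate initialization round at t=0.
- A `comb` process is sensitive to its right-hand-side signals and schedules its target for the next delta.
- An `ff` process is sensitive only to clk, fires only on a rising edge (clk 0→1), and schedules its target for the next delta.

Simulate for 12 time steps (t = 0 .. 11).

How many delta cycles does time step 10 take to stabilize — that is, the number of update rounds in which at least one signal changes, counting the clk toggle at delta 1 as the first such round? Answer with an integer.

3

t0.Δ0 clk=0 u=0 q=0 r=0 p=0
t0.Δ1 clk=1 u=0 q=0 r=0 p=0
t0.Δ2 clk=1 u=0 q=0 r=1 p=0
t0.Δ3 clk=1 u=0 q=0 r=1 p=1
t1.Δ0 clk=1 u=0 q=0 r=1 p=1
t1.Δ1 clk=0 u=0 q=0 r=1 p=1
t2.Δ0 clk=0 u=0 q=0 r=1 p=1
t2.Δ1 clk=1 u=0 q=0 r=1 p=1
t2.Δ2 clk=1 u=0 q=0 r=0 p=1
t2.Δ3 clk=1 u=0 q=0 r=0 p=0
t3.Δ0 clk=1 u=0 q=0 r=0 p=0
t3.Δ1 clk=0 u=0 q=0 r=0 p=0
t4.Δ0 clk=0 u=0 q=0 r=0 p=0
t4.Δ1 clk=1 u=0 q=0 r=0 p=0
t4.Δ2 clk=1 u=0 q=0 r=1 p=0
t4.Δ3 clk=1 u=0 q=0 r=1 p=1
t5.Δ0 clk=1 u=0 q=0 r=1 p=1
t5.Δ1 clk=0 u=0 q=0 r=1 p=1
t6.Δ0 clk=0 u=0 q=0 r=1 p=1
t6.Δ1 clk=1 u=0 q=0 r=1 p=1
t6.Δ2 clk=1 u=0 q=0 r=0 p=1
t6.Δ3 clk=1 u=0 q=0 r=0 p=0
t7.Δ0 clk=1 u=0 q=0 r=0 p=0
t7.Δ1 clk=0 u=0 q=0 r=0 p=0
t8.Δ0 clk=0 u=0 q=0 r=0 p=0
t8.Δ1 clk=1 u=0 q=0 r=0 p=0
t8.Δ2 clk=1 u=0 q=0 r=1 p=0
t8.Δ3 clk=1 u=0 q=0 r=1 p=1
t9.Δ0 clk=1 u=0 q=0 r=1 p=1
t9.Δ1 clk=0 u=0 q=0 r=1 p=1
t10.Δ0 clk=0 u=0 q=0 r=1 p=1
t10.Δ1 clk=1 u=0 q=0 r=1 p=1
t10.Δ2 clk=1 u=0 q=0 r=0 p=1
t10.Δ3 clk=1 u=0 q=0 r=0 p=0
t11.Δ0 clk=1 u=0 q=0 r=0 p=0
t11.Δ1 clk=0 u=0 q=0 r=0 p=0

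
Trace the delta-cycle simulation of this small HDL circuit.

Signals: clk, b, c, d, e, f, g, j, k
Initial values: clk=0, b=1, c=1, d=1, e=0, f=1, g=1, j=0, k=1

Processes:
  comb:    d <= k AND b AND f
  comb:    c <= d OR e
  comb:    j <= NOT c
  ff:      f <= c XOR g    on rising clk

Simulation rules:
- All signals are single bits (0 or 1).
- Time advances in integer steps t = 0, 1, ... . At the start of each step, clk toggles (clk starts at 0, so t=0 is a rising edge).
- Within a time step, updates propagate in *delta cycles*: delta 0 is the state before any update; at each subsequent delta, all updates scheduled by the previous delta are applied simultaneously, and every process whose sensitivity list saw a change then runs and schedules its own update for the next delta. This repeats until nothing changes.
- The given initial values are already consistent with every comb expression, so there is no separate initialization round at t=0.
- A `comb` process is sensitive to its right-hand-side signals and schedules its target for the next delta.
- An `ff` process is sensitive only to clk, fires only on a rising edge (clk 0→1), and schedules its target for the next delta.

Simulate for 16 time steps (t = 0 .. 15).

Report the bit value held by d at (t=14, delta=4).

1

t0.Δ0 k=1 c=1 g=1 b=1 clk=0 e=0 j=0 f=1 d=1
t0.Δ1 k=1 c=1 g=1 b=1 clk=1 e=0 j=0 f=1 d=1
t0.Δ2 k=1 c=1 g=1 b=1 clk=1 e=0 j=0 f=0 d=1
t0.Δ3 k=1 c=1 g=1 b=1 clk=1 e=0 j=0 f=0 d=0
t0.Δ4 k=1 c=0 g=1 b=1 clk=1 e=0 j=0 f=0 d=0
t0.Δ5 k=1 c=0 g=1 b=1 clk=1 e=0 j=1 f=0 d=0
t1.Δ0 k=1 c=0 g=1 b=1 clk=1 e=0 j=1 f=0 d=0
t1.Δ1 k=1 c=0 g=1 b=1 clk=0 e=0 j=1 f=0 d=0
t2.Δ0 k=1 c=0 g=1 b=1 clk=0 e=0 j=1 f=0 d=0
t2.Δ1 k=1 c=0 g=1 b=1 clk=1 e=0 j=1 f=0 d=0
t2.Δ2 k=1 c=0 g=1 b=1 clk=1 e=0 j=1 f=1 d=0
t2.Δ3 k=1 c=0 g=1 b=1 clk=1 e=0 j=1 f=1 d=1
t2.Δ4 k=1 c=1 g=1 b=1 clk=1 e=0 j=1 f=1 d=1
t2.Δ5 k=1 c=1 g=1 b=1 clk=1 e=0 j=0 f=1 d=1
t3.Δ0 k=1 c=1 g=1 b=1 clk=1 e=0 j=0 f=1 d=1
t3.Δ1 k=1 c=1 g=1 b=1 clk=0 e=0 j=0 f=1 d=1
t4.Δ0 k=1 c=1 g=1 b=1 clk=0 e=0 j=0 f=1 d=1
t4.Δ1 k=1 c=1 g=1 b=1 clk=1 e=0 j=0 f=1 d=1
t4.Δ2 k=1 c=1 g=1 b=1 clk=1 e=0 j=0 f=0 d=1
t4.Δ3 k=1 c=1 g=1 b=1 clk=1 e=0 j=0 f=0 d=0
t4.Δ4 k=1 c=0 g=1 b=1 clk=1 e=0 j=0 f=0 d=0
t4.Δ5 k=1 c=0 g=1 b=1 clk=1 e=0 j=1 f=0 d=0
t5.Δ0 k=1 c=0 g=1 b=1 clk=1 e=0 j=1 f=0 d=0
t5.Δ1 k=1 c=0 g=1 b=1 clk=0 e=0 j=1 f=0 d=0
t6.Δ0 k=1 c=0 g=1 b=1 clk=0 e=0 j=1 f=0 d=0
t6.Δ1 k=1 c=0 g=1 b=1 clk=1 e=0 j=1 f=0 d=0
t6.Δ2 k=1 c=0 g=1 b=1 clk=1 e=0 j=1 f=1 d=0
t6.Δ3 k=1 c=0 g=1 b=1 clk=1 e=0 j=1 f=1 d=1
t6.Δ4 k=1 c=1 g=1 b=1 clk=1 e=0 j=1 f=1 d=1
t6.Δ5 k=1 c=1 g=1 b=1 clk=1 e=0 j=0 f=1 d=1
t7.Δ0 k=1 c=1 g=1 b=1 clk=1 e=0 j=0 f=1 d=1
t7.Δ1 k=1 c=1 g=1 b=1 clk=0 e=0 j=0 f=1 d=1
t8.Δ0 k=1 c=1 g=1 b=1 clk=0 e=0 j=0 f=1 d=1
t8.Δ1 k=1 c=1 g=1 b=1 clk=1 e=0 j=0 f=1 d=1
t8.Δ2 k=1 c=1 g=1 b=1 clk=1 e=0 j=0 f=0 d=1
t8.Δ3 k=1 c=1 g=1 b=1 clk=1 e=0 j=0 f=0 d=0
t8.Δ4 k=1 c=0 g=1 b=1 clk=1 e=0 j=0 f=0 d=0
t8.Δ5 k=1 c=0 g=1 b=1 clk=1 e=0 j=1 f=0 d=0
t9.Δ0 k=1 c=0 g=1 b=1 clk=1 e=0 j=1 f=0 d=0
t9.Δ1 k=1 c=0 g=1 b=1 clk=0 e=0 j=1 f=0 d=0
t10.Δ0 k=1 c=0 g=1 b=1 clk=0 e=0 j=1 f=0 d=0
t10.Δ1 k=1 c=0 g=1 b=1 clk=1 e=0 j=1 f=0 d=0
t10.Δ2 k=1 c=0 g=1 b=1 clk=1 e=0 j=1 f=1 d=0
t10.Δ3 k=1 c=0 g=1 b=1 clk=1 e=0 j=1 f=1 d=1
t10.Δ4 k=1 c=1 g=1 b=1 clk=1 e=0 j=1 f=1 d=1
t10.Δ5 k=1 c=1 g=1 b=1 clk=1 e=0 j=0 f=1 d=1
t11.Δ0 k=1 c=1 g=1 b=1 clk=1 e=0 j=0 f=1 d=1
t11.Δ1 k=1 c=1 g=1 b=1 clk=0 e=0 j=0 f=1 d=1
t12.Δ0 k=1 c=1 g=1 b=1 clk=0 e=0 j=0 f=1 d=1
t12.Δ1 k=1 c=1 g=1 b=1 clk=1 e=0 j=0 f=1 d=1
t12.Δ2 k=1 c=1 g=1 b=1 clk=1 e=0 j=0 f=0 d=1
t12.Δ3 k=1 c=1 g=1 b=1 clk=1 e=0 j=0 f=0 d=0
t12.Δ4 k=1 c=0 g=1 b=1 clk=1 e=0 j=0 f=0 d=0
t12.Δ5 k=1 c=0 g=1 b=1 clk=1 e=0 j=1 f=0 d=0
t13.Δ0 k=1 c=0 g=1 b=1 clk=1 e=0 j=1 f=0 d=0
t13.Δ1 k=1 c=0 g=1 b=1 clk=0 e=0 j=1 f=0 d=0
t14.Δ0 k=1 c=0 g=1 b=1 clk=0 e=0 j=1 f=0 d=0
t14.Δ1 k=1 c=0 g=1 b=1 clk=1 e=0 j=1 f=0 d=0
t14.Δ2 k=1 c=0 g=1 b=1 clk=1 e=0 j=1 f=1 d=0
t14.Δ3 k=1 c=0 g=1 b=1 clk=1 e=0 j=1 f=1 d=1
t14.Δ4 k=1 c=1 g=1 b=1 clk=1 e=0 j=1 f=1 d=1
t14.Δ5 k=1 c=1 g=1 b=1 clk=1 e=0 j=0 f=1 d=1
t15.Δ0 k=1 c=1 g=1 b=1 clk=1 e=0 j=0 f=1 d=1
t15.Δ1 k=1 c=1 g=1 b=1 clk=0 e=0 j=0 f=1 d=1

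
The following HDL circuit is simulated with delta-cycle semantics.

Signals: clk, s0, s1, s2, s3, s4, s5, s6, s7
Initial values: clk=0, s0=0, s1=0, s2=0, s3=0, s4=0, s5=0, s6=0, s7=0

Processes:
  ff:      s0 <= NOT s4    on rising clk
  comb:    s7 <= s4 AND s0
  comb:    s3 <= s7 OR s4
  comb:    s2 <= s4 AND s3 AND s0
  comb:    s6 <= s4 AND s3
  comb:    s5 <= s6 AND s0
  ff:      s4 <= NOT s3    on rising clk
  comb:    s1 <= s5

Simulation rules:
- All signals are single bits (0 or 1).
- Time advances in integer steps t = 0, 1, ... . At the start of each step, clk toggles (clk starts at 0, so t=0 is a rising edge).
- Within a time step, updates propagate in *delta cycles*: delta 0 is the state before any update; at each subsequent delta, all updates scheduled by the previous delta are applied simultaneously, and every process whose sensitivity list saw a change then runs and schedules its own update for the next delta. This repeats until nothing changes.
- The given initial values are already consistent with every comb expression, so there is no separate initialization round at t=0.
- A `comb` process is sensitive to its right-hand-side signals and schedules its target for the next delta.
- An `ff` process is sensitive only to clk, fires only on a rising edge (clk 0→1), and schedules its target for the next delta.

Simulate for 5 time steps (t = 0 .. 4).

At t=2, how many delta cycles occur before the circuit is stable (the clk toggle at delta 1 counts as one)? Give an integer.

4

t0.Δ0 s2=0 s1=0 s5=0 s4=0 s7=0 s0=0 clk=0 s6=0 s3=0
t0.Δ1 s2=0 s1=0 s5=0 s4=0 s7=0 s0=0 clk=1 s6=0 s3=0
t0.Δ2 s2=0 s1=0 s5=0 s4=1 s7=0 s0=1 clk=1 s6=0 s3=0
t0.Δ3 s2=0 s1=0 s5=0 s4=1 s7=1 s0=1 clk=1 s6=0 s3=1
t0.Δ4 s2=1 s1=0 s5=0 s4=1 s7=1 s0=1 clk=1 s6=1 s3=1
t0.Δ5 s2=1 s1=0 s5=1 s4=1 s7=1 s0=1 clk=1 s6=1 s3=1
t0.Δ6 s2=1 s1=1 s5=1 s4=1 s7=1 s0=1 clk=1 s6=1 s3=1
t1.Δ0 s2=1 s1=1 s5=1 s4=1 s7=1 s0=1 clk=1 s6=1 s3=1
t1.Δ1 s2=1 s1=1 s5=1 s4=1 s7=1 s0=1 clk=0 s6=1 s3=1
t2.Δ0 s2=1 s1=1 s5=1 s4=1 s7=1 s0=1 clk=0 s6=1 s3=1
t2.Δ1 s2=1 s1=1 s5=1 s4=1 s7=1 s0=1 clk=1 s6=1 s3=1
t2.Δ2 s2=1 s1=1 s5=1 s4=0 s7=1 s0=0 clk=1 s6=1 s3=1
t2.Δ3 s2=0 s1=1 s5=0 s4=0 s7=0 s0=0 clk=1 s6=0 s3=1
t2.Δ4 s2=0 s1=0 s5=0 s4=0 s7=0 s0=0 clk=1 s6=0 s3=0
t3.Δ0 s2=0 s1=0 s5=0 s4=0 s7=0 s0=0 clk=1 s6=0 s3=0
t3.Δ1 s2=0 s1=0 s5=0 s4=0 s7=0 s0=0 clk=0 s6=0 s3=0
t4.Δ0 s2=0 s1=0 s5=0 s4=0 s7=0 s0=0 clk=0 s6=0 s3=0
t4.Δ1 s2=0 s1=0 s5=0 s4=0 s7=0 s0=0 clk=1 s6=0 s3=0
t4.Δ2 s2=0 s1=0 s5=0 s4=1 s7=0 s0=1 clk=1 s6=0 s3=0
t4.Δ3 s2=0 s1=0 s5=0 s4=1 s7=1 s0=1 clk=1 s6=0 s3=1
t4.Δ4 s2=1 s1=0 s5=0 s4=1 s7=1 s0=1 clk=1 s6=1 s3=1
t4.Δ5 s2=1 s1=0 s5=1 s4=1 s7=1 s0=1 clk=1 s6=1 s3=1
t4.Δ6 s2=1 s1=1 s5=1 s4=1 s7=1 s0=1 clk=1 s6=1 s3=1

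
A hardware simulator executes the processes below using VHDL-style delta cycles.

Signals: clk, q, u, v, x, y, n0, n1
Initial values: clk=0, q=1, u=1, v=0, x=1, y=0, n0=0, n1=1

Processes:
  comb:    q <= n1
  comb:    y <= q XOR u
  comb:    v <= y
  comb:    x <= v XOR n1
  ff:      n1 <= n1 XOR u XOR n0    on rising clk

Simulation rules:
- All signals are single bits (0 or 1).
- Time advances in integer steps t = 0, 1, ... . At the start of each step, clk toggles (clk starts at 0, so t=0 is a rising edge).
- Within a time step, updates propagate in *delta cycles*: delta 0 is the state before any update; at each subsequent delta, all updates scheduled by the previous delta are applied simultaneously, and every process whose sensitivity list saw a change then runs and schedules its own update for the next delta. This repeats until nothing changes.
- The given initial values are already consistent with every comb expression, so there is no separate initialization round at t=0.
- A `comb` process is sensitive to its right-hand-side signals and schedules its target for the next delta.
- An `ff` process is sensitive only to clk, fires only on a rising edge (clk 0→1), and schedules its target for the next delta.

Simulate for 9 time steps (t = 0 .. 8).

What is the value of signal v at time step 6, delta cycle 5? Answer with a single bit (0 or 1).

0

[bits: v,y,clk,x,q,u,n0,n1]
t=0: Δ0=00011101 Δ1=00111101 Δ2=00111100 Δ3=00100100 Δ4=01100100 Δ5=11100100 Δ6=11110100 | 6Δ
t=1: Δ0=11110100 Δ1=11010100 | 1Δ
t=2: Δ0=11010100 Δ1=11110100 Δ2=11110101 Δ3=11101101 Δ4=10101101 Δ5=00101101 Δ6=00111101 | 6Δ
t=3: Δ0=00111101 Δ1=00011101 | 1Δ
t=4: Δ0=00011101 Δ1=00111101 Δ2=00111100 Δ3=00100100 Δ4=01100100 Δ5=11100100 Δ6=11110100 | 6Δ
t=5: Δ0=11110100 Δ1=11010100 | 1Δ
t=6: Δ0=11010100 Δ1=11110100 Δ2=11110101 Δ3=11101101 Δ4=10101101 Δ5=00101101 Δ6=00111101 | 6Δ
t=7: Δ0=00111101 Δ1=00011101 | 1Δ
t=8: Δ0=00011101 Δ1=00111101 Δ2=00111100 Δ3=00100100 Δ4=01100100 Δ5=11100100 Δ6=11110100 | 6Δ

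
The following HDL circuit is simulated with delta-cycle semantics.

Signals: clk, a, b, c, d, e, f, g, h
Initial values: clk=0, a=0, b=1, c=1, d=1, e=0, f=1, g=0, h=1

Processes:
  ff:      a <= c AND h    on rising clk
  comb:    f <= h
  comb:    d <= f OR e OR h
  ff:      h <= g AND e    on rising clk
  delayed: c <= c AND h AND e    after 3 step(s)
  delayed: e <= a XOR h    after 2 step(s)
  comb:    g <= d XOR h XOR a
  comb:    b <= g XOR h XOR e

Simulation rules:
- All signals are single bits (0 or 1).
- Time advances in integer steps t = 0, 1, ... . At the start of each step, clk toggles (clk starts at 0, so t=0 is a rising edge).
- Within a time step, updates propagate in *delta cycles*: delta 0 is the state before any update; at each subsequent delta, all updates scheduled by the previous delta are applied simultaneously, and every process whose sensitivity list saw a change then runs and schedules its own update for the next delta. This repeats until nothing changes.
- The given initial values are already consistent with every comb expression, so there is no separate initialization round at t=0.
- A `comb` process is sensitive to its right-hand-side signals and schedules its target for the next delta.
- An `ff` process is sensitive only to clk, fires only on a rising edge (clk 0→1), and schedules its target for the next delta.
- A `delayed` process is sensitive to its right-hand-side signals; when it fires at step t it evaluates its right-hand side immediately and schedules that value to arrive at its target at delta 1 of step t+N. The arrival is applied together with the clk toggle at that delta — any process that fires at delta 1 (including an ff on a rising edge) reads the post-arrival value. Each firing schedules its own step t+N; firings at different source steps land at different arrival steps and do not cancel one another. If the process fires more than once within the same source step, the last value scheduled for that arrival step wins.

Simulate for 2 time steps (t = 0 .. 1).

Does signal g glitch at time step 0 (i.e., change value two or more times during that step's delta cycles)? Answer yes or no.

no

[bits: clk,e,g,c,f,h,b,d,a]
t=0: Δ0=000111110 Δ1=100111110 Δ2=100110111 Δ3=100100011 Δ4=100100001 Δ5=101100001 Δ6=101100101 | 6Δ
t=1: Δ0=101100101 Δ1=001100101 | 1Δ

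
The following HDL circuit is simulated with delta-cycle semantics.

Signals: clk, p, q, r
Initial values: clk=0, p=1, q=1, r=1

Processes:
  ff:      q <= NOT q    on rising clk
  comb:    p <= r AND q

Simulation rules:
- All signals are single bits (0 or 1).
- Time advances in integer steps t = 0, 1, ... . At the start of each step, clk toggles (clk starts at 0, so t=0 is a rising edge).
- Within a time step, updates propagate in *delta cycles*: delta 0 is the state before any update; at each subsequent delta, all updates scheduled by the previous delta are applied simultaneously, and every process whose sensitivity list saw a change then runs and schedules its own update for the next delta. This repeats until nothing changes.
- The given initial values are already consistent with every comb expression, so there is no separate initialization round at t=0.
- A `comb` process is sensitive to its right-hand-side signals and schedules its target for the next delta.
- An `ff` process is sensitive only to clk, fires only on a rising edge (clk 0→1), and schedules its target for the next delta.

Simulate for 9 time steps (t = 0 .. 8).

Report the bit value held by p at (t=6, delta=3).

t=0 Δ0: p=1 clk=0 r=1 q=1
  Δ1: clk:0→1
  Δ2: q:1→0
  Δ3: p:1→0
  (3Δ to stable)
t=1 Δ0: p=0 clk=1 r=1 q=0
  Δ1: clk:1→0
  (1Δ to stable)
t=2 Δ0: p=0 clk=0 r=1 q=0
  Δ1: clk:0→1
  Δ2: q:0→1
  Δ3: p:0→1
  (3Δ to stable)
t=3 Δ0: p=1 clk=1 r=1 q=1
  Δ1: clk:1→0
  (1Δ to stable)
t=4 Δ0: p=1 clk=0 r=1 q=1
  Δ1: clk:0→1
  Δ2: q:1→0
  Δ3: p:1→0
  (3Δ to stable)
t=5 Δ0: p=0 clk=1 r=1 q=0
  Δ1: clk:1→0
  (1Δ to stable)
t=6 Δ0: p=0 clk=0 r=1 q=0
  Δ1: clk:0→1
  Δ2: q:0→1
  Δ3: p:0→1
  (3Δ to stable)
t=7 Δ0: p=1 clk=1 r=1 q=1
  Δ1: clk:1→0
  (1Δ to stable)
t=8 Δ0: p=1 clk=0 r=1 q=1
  Δ1: clk:0→1
  Δ2: q:1→0
  Δ3: p:1→0
  (3Δ to stable)

1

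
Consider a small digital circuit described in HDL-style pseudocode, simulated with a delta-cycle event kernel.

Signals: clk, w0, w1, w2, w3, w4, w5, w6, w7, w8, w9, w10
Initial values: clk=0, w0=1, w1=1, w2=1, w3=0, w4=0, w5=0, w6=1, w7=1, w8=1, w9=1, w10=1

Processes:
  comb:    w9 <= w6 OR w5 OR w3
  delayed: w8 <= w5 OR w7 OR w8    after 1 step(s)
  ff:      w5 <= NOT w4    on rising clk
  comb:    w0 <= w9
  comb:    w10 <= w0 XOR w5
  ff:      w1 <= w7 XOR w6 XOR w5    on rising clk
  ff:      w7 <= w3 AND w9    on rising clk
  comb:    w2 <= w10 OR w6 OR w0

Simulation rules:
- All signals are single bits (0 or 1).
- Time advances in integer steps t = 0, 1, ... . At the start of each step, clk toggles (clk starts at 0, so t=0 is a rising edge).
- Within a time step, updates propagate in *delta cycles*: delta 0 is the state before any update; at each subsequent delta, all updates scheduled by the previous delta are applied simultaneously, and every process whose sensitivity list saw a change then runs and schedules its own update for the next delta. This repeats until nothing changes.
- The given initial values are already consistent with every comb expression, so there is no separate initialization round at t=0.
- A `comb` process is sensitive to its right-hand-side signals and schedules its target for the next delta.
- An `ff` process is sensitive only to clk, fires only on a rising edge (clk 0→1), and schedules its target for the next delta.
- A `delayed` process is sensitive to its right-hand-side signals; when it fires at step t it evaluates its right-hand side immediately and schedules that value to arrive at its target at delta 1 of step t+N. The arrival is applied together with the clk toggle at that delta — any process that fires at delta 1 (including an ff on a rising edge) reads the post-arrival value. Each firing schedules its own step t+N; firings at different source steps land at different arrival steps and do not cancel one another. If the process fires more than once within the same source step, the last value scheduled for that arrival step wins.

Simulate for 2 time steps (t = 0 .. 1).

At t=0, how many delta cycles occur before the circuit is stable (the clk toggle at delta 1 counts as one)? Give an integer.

t=0 Δ0: w2=1 w7=1 w3=0 w4=0 w6=1 w0=1 w5=0 w1=1 w8=1 clk=0 w9=1 w10=1
  Δ1: clk:0→1
  Δ2: w7:1→0, w5:0→1, w1:1→0
  Δ3: w10:1→0
  (3Δ to stable)
t=1 Δ0: w2=1 w7=0 w3=0 w4=0 w6=1 w0=1 w5=1 w1=0 w8=1 clk=1 w9=1 w10=0
  Δ1: clk:1→0
  (1Δ to stable)

3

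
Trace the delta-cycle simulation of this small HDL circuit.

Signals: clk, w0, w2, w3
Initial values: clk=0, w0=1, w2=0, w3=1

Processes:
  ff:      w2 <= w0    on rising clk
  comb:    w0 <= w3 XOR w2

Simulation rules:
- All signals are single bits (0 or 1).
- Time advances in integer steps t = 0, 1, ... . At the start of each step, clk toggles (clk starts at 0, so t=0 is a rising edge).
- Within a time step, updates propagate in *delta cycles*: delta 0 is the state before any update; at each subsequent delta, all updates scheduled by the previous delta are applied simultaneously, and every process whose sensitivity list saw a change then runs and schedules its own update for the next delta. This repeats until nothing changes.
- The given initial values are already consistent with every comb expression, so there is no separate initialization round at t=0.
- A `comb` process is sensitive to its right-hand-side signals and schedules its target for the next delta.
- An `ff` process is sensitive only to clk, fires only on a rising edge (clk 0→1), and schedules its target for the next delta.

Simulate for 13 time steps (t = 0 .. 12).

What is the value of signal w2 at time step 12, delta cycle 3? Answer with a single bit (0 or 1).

t0.Δ0 w0=1 clk=0 w2=0 w3=1
t0.Δ1 w0=1 clk=1 w2=0 w3=1
t0.Δ2 w0=1 clk=1 w2=1 w3=1
t0.Δ3 w0=0 clk=1 w2=1 w3=1
t1.Δ0 w0=0 clk=1 w2=1 w3=1
t1.Δ1 w0=0 clk=0 w2=1 w3=1
t2.Δ0 w0=0 clk=0 w2=1 w3=1
t2.Δ1 w0=0 clk=1 w2=1 w3=1
t2.Δ2 w0=0 clk=1 w2=0 w3=1
t2.Δ3 w0=1 clk=1 w2=0 w3=1
t3.Δ0 w0=1 clk=1 w2=0 w3=1
t3.Δ1 w0=1 clk=0 w2=0 w3=1
t4.Δ0 w0=1 clk=0 w2=0 w3=1
t4.Δ1 w0=1 clk=1 w2=0 w3=1
t4.Δ2 w0=1 clk=1 w2=1 w3=1
t4.Δ3 w0=0 clk=1 w2=1 w3=1
t5.Δ0 w0=0 clk=1 w2=1 w3=1
t5.Δ1 w0=0 clk=0 w2=1 w3=1
t6.Δ0 w0=0 clk=0 w2=1 w3=1
t6.Δ1 w0=0 clk=1 w2=1 w3=1
t6.Δ2 w0=0 clk=1 w2=0 w3=1
t6.Δ3 w0=1 clk=1 w2=0 w3=1
t7.Δ0 w0=1 clk=1 w2=0 w3=1
t7.Δ1 w0=1 clk=0 w2=0 w3=1
t8.Δ0 w0=1 clk=0 w2=0 w3=1
t8.Δ1 w0=1 clk=1 w2=0 w3=1
t8.Δ2 w0=1 clk=1 w2=1 w3=1
t8.Δ3 w0=0 clk=1 w2=1 w3=1
t9.Δ0 w0=0 clk=1 w2=1 w3=1
t9.Δ1 w0=0 clk=0 w2=1 w3=1
t10.Δ0 w0=0 clk=0 w2=1 w3=1
t10.Δ1 w0=0 clk=1 w2=1 w3=1
t10.Δ2 w0=0 clk=1 w2=0 w3=1
t10.Δ3 w0=1 clk=1 w2=0 w3=1
t11.Δ0 w0=1 clk=1 w2=0 w3=1
t11.Δ1 w0=1 clk=0 w2=0 w3=1
t12.Δ0 w0=1 clk=0 w2=0 w3=1
t12.Δ1 w0=1 clk=1 w2=0 w3=1
t12.Δ2 w0=1 clk=1 w2=1 w3=1
t12.Δ3 w0=0 clk=1 w2=1 w3=1

1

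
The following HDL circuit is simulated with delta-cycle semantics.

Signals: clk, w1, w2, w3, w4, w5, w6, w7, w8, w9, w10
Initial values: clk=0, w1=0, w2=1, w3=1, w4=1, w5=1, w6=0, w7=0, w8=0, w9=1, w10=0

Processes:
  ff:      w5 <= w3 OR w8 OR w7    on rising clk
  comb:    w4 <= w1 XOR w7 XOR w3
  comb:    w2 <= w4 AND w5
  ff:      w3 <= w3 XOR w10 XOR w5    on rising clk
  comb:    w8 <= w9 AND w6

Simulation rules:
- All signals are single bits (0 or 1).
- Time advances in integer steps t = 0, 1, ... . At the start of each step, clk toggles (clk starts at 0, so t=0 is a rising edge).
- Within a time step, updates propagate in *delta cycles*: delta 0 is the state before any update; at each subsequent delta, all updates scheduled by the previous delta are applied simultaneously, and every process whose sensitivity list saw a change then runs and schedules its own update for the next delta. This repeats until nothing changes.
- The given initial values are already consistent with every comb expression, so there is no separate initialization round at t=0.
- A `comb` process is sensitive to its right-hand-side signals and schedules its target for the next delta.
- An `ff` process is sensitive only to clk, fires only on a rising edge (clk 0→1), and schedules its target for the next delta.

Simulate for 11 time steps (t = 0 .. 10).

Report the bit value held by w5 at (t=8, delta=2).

0

[bits: w3,w6,w8,w5,w2,w9,w1,clk,w4,w7,w10]
t=0: Δ0=10011100100 Δ1=10011101100 Δ2=00011101100 Δ3=00011101000 Δ4=00010101000 | 4Δ
t=1: Δ0=00010101000 Δ1=00010100000 | 1Δ
t=2: Δ0=00010100000 Δ1=00010101000 Δ2=10000101000 Δ3=10000101100 | 3Δ
t=3: Δ0=10000101100 Δ1=10000100100 | 1Δ
t=4: Δ0=10000100100 Δ1=10000101100 Δ2=10010101100 Δ3=10011101100 | 3Δ
t=5: Δ0=10011101100 Δ1=10011100100 | 1Δ
t=6: Δ0=10011100100 Δ1=10011101100 Δ2=00011101100 Δ3=00011101000 Δ4=00010101000 | 4Δ
t=7: Δ0=00010101000 Δ1=00010100000 | 1Δ
t=8: Δ0=00010100000 Δ1=00010101000 Δ2=10000101000 Δ3=10000101100 | 3Δ
t=9: Δ0=10000101100 Δ1=10000100100 | 1Δ
t=10: Δ0=10000100100 Δ1=10000101100 Δ2=10010101100 Δ3=10011101100 | 3Δ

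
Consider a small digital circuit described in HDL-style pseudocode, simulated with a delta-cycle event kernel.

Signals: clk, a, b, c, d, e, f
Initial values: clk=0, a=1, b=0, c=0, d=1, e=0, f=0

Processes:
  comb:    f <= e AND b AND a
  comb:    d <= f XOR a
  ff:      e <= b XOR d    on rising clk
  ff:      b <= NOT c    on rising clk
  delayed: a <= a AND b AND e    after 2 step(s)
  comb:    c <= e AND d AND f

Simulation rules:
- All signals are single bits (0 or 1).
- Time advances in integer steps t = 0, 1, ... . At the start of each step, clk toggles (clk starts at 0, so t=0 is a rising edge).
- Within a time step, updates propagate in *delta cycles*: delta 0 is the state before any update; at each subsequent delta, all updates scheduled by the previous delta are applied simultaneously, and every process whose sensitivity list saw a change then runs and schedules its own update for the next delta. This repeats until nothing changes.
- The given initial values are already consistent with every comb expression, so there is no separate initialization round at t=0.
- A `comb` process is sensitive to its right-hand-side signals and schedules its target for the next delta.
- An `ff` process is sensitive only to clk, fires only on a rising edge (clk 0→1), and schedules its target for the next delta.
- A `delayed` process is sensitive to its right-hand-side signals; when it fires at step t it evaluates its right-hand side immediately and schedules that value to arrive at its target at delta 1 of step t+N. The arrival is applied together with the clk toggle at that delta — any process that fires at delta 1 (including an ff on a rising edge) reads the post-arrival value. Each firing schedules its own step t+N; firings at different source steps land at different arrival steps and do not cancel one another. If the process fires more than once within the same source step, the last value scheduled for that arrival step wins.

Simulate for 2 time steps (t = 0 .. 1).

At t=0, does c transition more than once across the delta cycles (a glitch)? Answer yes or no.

t0.Δ0 d=1 a=1 f=0 b=0 clk=0 c=0 e=0
t0.Δ1 d=1 a=1 f=0 b=0 clk=1 c=0 e=0
t0.Δ2 d=1 a=1 f=0 b=1 clk=1 c=0 e=1
t0.Δ3 d=1 a=1 f=1 b=1 clk=1 c=0 e=1
t0.Δ4 d=0 a=1 f=1 b=1 clk=1 c=1 e=1
t0.Δ5 d=0 a=1 f=1 b=1 clk=1 c=0 e=1
t1.Δ0 d=0 a=1 f=1 b=1 clk=1 c=0 e=1
t1.Δ1 d=0 a=1 f=1 b=1 clk=0 c=0 e=1

yes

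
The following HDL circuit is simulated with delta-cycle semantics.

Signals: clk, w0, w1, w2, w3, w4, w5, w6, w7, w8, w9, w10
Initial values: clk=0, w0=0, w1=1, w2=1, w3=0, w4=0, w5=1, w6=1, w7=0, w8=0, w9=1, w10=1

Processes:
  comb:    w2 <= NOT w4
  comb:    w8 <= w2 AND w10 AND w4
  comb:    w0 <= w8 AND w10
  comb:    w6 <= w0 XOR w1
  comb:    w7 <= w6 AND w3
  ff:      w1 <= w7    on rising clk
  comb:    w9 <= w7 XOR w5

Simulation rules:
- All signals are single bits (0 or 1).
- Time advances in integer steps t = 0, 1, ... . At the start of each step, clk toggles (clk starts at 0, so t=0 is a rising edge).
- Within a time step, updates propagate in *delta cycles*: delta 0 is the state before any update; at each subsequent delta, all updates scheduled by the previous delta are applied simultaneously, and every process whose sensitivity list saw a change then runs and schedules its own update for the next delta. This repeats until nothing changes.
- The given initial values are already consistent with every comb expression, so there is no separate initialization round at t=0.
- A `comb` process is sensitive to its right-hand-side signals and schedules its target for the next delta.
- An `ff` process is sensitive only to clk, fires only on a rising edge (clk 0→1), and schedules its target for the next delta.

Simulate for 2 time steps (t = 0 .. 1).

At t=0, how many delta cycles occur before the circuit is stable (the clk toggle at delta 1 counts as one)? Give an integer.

3

[bits: w6,w2,w8,w5,w7,w1,w9,w3,w4,clk,w10,w0]
t=0: Δ0=110101100010 Δ1=110101100110 Δ2=110100100110 Δ3=010100100110 | 3Δ
t=1: Δ0=010100100110 Δ1=010100100010 | 1Δ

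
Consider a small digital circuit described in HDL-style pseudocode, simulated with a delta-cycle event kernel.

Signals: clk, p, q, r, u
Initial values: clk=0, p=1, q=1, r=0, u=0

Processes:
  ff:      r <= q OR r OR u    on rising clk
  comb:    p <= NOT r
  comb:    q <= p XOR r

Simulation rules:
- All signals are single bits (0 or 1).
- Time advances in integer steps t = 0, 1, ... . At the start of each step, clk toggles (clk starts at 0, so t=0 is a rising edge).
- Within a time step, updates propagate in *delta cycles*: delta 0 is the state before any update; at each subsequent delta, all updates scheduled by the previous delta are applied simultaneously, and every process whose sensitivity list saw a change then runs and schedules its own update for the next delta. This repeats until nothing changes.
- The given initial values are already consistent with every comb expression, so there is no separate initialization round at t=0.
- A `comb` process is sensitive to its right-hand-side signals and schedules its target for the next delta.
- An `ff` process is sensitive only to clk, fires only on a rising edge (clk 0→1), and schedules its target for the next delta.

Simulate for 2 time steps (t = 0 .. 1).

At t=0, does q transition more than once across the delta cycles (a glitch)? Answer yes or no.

[bits: q,u,clk,r,p]
t=0: Δ0=10001 Δ1=10101 Δ2=10111 Δ3=00110 Δ4=10110 | 4Δ
t=1: Δ0=10110 Δ1=10010 | 1Δ

yes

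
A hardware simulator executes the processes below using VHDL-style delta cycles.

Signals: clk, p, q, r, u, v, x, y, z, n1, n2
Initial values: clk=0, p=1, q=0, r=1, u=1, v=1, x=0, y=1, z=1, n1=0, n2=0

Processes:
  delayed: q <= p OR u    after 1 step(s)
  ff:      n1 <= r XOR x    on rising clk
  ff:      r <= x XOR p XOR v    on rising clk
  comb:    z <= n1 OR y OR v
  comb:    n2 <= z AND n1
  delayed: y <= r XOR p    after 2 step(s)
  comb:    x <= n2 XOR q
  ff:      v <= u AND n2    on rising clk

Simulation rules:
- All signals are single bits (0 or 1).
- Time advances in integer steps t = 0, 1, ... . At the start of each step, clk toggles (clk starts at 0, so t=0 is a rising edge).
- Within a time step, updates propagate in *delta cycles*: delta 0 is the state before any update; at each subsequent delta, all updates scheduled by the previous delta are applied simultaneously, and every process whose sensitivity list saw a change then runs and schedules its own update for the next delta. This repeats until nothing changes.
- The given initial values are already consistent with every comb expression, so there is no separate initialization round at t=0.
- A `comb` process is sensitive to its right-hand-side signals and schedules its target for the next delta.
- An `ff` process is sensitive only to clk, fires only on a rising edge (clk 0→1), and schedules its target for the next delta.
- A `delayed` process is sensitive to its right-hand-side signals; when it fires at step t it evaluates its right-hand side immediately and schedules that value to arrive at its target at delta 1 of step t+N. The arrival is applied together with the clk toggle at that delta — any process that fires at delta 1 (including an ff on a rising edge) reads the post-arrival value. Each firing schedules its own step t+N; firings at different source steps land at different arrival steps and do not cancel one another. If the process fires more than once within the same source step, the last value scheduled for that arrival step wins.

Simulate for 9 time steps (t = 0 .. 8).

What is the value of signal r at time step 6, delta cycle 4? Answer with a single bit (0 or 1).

[bits: q,r,n1,x,y,n2,z,u,v,clk,p]
t=0: Δ0=01001011101 Δ1=01001011111 Δ2=00101011011 Δ3=00101111011 Δ4=00111111011 | 4Δ
t=1: Δ0=00111111011 Δ1=00111111001 | 1Δ
t=2: Δ0=00111111001 Δ1=00111111011 Δ2=00111111111 | 2Δ
t=3: Δ0=00111111111 Δ1=00111111101 | 1Δ
t=4: Δ0=00111111101 Δ1=00111111111 Δ2=01111111111 | 2Δ
t=5: Δ0=01111111111 Δ1=01111111101 | 1Δ
t=6: Δ0=01111111101 Δ1=01110111111 Δ2=01010111111 Δ3=01010011111 Δ4=01000011111 | 4Δ
t=7: Δ0=01000011111 Δ1=01000011101 | 1Δ
t=8: Δ0=01000011101 Δ1=01000011111 Δ2=00100011011 Δ3=00100111011 Δ4=00110111011 | 4Δ

1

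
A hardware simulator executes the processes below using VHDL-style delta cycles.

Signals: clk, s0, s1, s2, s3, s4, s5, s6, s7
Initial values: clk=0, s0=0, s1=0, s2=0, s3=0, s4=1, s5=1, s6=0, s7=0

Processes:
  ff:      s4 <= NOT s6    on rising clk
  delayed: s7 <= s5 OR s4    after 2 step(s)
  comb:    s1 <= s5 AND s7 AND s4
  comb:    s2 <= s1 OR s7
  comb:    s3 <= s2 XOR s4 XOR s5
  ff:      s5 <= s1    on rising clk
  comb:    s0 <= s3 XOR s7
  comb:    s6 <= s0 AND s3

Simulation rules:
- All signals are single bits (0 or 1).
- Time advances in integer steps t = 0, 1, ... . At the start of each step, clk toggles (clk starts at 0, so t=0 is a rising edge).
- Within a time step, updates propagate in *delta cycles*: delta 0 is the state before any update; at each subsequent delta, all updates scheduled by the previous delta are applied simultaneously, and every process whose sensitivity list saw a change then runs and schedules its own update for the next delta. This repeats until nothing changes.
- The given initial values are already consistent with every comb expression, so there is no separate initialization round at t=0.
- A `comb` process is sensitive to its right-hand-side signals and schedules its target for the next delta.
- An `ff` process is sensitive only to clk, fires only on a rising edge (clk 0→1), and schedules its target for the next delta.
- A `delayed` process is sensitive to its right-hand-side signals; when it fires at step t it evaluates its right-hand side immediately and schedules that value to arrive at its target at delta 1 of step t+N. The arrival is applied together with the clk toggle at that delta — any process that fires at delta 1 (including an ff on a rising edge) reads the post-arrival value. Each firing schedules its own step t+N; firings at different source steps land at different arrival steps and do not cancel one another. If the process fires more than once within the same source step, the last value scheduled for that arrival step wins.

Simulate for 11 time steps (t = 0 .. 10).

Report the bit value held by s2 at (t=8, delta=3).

0

t0.Δ0 s5=1 s4=1 clk=0 s1=0 s6=0 s0=0 s2=0 s7=0 s3=0
t0.Δ1 s5=1 s4=1 clk=1 s1=0 s6=0 s0=0 s2=0 s7=0 s3=0
t0.Δ2 s5=0 s4=1 clk=1 s1=0 s6=0 s0=0 s2=0 s7=0 s3=0
t0.Δ3 s5=0 s4=1 clk=1 s1=0 s6=0 s0=0 s2=0 s7=0 s3=1
t0.Δ4 s5=0 s4=1 clk=1 s1=0 s6=0 s0=1 s2=0 s7=0 s3=1
t0.Δ5 s5=0 s4=1 clk=1 s1=0 s6=1 s0=1 s2=0 s7=0 s3=1
t1.Δ0 s5=0 s4=1 clk=1 s1=0 s6=1 s0=1 s2=0 s7=0 s3=1
t1.Δ1 s5=0 s4=1 clk=0 s1=0 s6=1 s0=1 s2=0 s7=0 s3=1
t2.Δ0 s5=0 s4=1 clk=0 s1=0 s6=1 s0=1 s2=0 s7=0 s3=1
t2.Δ1 s5=0 s4=1 clk=1 s1=0 s6=1 s0=1 s2=0 s7=1 s3=1
t2.Δ2 s5=0 s4=0 clk=1 s1=0 s6=1 s0=0 s2=1 s7=1 s3=1
t2.Δ3 s5=0 s4=0 clk=1 s1=0 s6=0 s0=0 s2=1 s7=1 s3=1
t3.Δ0 s5=0 s4=0 clk=1 s1=0 s6=0 s0=0 s2=1 s7=1 s3=1
t3.Δ1 s5=0 s4=0 clk=0 s1=0 s6=0 s0=0 s2=1 s7=1 s3=1
t4.Δ0 s5=0 s4=0 clk=0 s1=0 s6=0 s0=0 s2=1 s7=1 s3=1
t4.Δ1 s5=0 s4=0 clk=1 s1=0 s6=0 s0=0 s2=1 s7=0 s3=1
t4.Δ2 s5=0 s4=1 clk=1 s1=0 s6=0 s0=1 s2=0 s7=0 s3=1
t4.Δ3 s5=0 s4=1 clk=1 s1=0 s6=1 s0=1 s2=0 s7=0 s3=1
t5.Δ0 s5=0 s4=1 clk=1 s1=0 s6=1 s0=1 s2=0 s7=0 s3=1
t5.Δ1 s5=0 s4=1 clk=0 s1=0 s6=1 s0=1 s2=0 s7=0 s3=1
t6.Δ0 s5=0 s4=1 clk=0 s1=0 s6=1 s0=1 s2=0 s7=0 s3=1
t6.Δ1 s5=0 s4=1 clk=1 s1=0 s6=1 s0=1 s2=0 s7=1 s3=1
t6.Δ2 s5=0 s4=0 clk=1 s1=0 s6=1 s0=0 s2=1 s7=1 s3=1
t6.Δ3 s5=0 s4=0 clk=1 s1=0 s6=0 s0=0 s2=1 s7=1 s3=1
t7.Δ0 s5=0 s4=0 clk=1 s1=0 s6=0 s0=0 s2=1 s7=1 s3=1
t7.Δ1 s5=0 s4=0 clk=0 s1=0 s6=0 s0=0 s2=1 s7=1 s3=1
t8.Δ0 s5=0 s4=0 clk=0 s1=0 s6=0 s0=0 s2=1 s7=1 s3=1
t8.Δ1 s5=0 s4=0 clk=1 s1=0 s6=0 s0=0 s2=1 s7=0 s3=1
t8.Δ2 s5=0 s4=1 clk=1 s1=0 s6=0 s0=1 s2=0 s7=0 s3=1
t8.Δ3 s5=0 s4=1 clk=1 s1=0 s6=1 s0=1 s2=0 s7=0 s3=1
t9.Δ0 s5=0 s4=1 clk=1 s1=0 s6=1 s0=1 s2=0 s7=0 s3=1
t9.Δ1 s5=0 s4=1 clk=0 s1=0 s6=1 s0=1 s2=0 s7=0 s3=1
t10.Δ0 s5=0 s4=1 clk=0 s1=0 s6=1 s0=1 s2=0 s7=0 s3=1
t10.Δ1 s5=0 s4=1 clk=1 s1=0 s6=1 s0=1 s2=0 s7=1 s3=1
t10.Δ2 s5=0 s4=0 clk=1 s1=0 s6=1 s0=0 s2=1 s7=1 s3=1
t10.Δ3 s5=0 s4=0 clk=1 s1=0 s6=0 s0=0 s2=1 s7=1 s3=1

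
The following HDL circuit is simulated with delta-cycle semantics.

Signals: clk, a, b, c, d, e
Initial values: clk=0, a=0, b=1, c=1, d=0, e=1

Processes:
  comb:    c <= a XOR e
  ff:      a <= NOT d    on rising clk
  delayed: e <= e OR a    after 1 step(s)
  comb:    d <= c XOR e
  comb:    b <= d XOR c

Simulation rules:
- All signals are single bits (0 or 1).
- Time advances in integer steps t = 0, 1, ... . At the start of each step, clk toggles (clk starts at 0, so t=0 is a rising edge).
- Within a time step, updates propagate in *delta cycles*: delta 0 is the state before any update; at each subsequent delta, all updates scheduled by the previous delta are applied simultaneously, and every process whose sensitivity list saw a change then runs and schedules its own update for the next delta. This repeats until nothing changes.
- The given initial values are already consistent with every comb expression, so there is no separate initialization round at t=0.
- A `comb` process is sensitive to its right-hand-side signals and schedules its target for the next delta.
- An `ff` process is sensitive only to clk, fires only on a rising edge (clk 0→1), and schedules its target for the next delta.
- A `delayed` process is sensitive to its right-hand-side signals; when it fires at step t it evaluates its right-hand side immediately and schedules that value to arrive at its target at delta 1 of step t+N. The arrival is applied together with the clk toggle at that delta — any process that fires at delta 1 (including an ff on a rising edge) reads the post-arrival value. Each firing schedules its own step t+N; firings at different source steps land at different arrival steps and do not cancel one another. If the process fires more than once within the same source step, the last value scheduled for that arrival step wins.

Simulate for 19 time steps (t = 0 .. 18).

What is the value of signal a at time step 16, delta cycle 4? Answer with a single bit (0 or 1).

1

t0.Δ0 d=0 b=1 c=1 e=1 clk=0 a=0
t0.Δ1 d=0 b=1 c=1 e=1 clk=1 a=0
t0.Δ2 d=0 b=1 c=1 e=1 clk=1 a=1
t0.Δ3 d=0 b=1 c=0 e=1 clk=1 a=1
t0.Δ4 d=1 b=0 c=0 e=1 clk=1 a=1
t0.Δ5 d=1 b=1 c=0 e=1 clk=1 a=1
t1.Δ0 d=1 b=1 c=0 e=1 clk=1 a=1
t1.Δ1 d=1 b=1 c=0 e=1 clk=0 a=1
t2.Δ0 d=1 b=1 c=0 e=1 clk=0 a=1
t2.Δ1 d=1 b=1 c=0 e=1 clk=1 a=1
t2.Δ2 d=1 b=1 c=0 e=1 clk=1 a=0
t2.Δ3 d=1 b=1 c=1 e=1 clk=1 a=0
t2.Δ4 d=0 b=0 c=1 e=1 clk=1 a=0
t2.Δ5 d=0 b=1 c=1 e=1 clk=1 a=0
t3.Δ0 d=0 b=1 c=1 e=1 clk=1 a=0
t3.Δ1 d=0 b=1 c=1 e=1 clk=0 a=0
t4.Δ0 d=0 b=1 c=1 e=1 clk=0 a=0
t4.Δ1 d=0 b=1 c=1 e=1 clk=1 a=0
t4.Δ2 d=0 b=1 c=1 e=1 clk=1 a=1
t4.Δ3 d=0 b=1 c=0 e=1 clk=1 a=1
t4.Δ4 d=1 b=0 c=0 e=1 clk=1 a=1
t4.Δ5 d=1 b=1 c=0 e=1 clk=1 a=1
t5.Δ0 d=1 b=1 c=0 e=1 clk=1 a=1
t5.Δ1 d=1 b=1 c=0 e=1 clk=0 a=1
t6.Δ0 d=1 b=1 c=0 e=1 clk=0 a=1
t6.Δ1 d=1 b=1 c=0 e=1 clk=1 a=1
t6.Δ2 d=1 b=1 c=0 e=1 clk=1 a=0
t6.Δ3 d=1 b=1 c=1 e=1 clk=1 a=0
t6.Δ4 d=0 b=0 c=1 e=1 clk=1 a=0
t6.Δ5 d=0 b=1 c=1 e=1 clk=1 a=0
t7.Δ0 d=0 b=1 c=1 e=1 clk=1 a=0
t7.Δ1 d=0 b=1 c=1 e=1 clk=0 a=0
t8.Δ0 d=0 b=1 c=1 e=1 clk=0 a=0
t8.Δ1 d=0 b=1 c=1 e=1 clk=1 a=0
t8.Δ2 d=0 b=1 c=1 e=1 clk=1 a=1
t8.Δ3 d=0 b=1 c=0 e=1 clk=1 a=1
t8.Δ4 d=1 b=0 c=0 e=1 clk=1 a=1
t8.Δ5 d=1 b=1 c=0 e=1 clk=1 a=1
t9.Δ0 d=1 b=1 c=0 e=1 clk=1 a=1
t9.Δ1 d=1 b=1 c=0 e=1 clk=0 a=1
t10.Δ0 d=1 b=1 c=0 e=1 clk=0 a=1
t10.Δ1 d=1 b=1 c=0 e=1 clk=1 a=1
t10.Δ2 d=1 b=1 c=0 e=1 clk=1 a=0
t10.Δ3 d=1 b=1 c=1 e=1 clk=1 a=0
t10.Δ4 d=0 b=0 c=1 e=1 clk=1 a=0
t10.Δ5 d=0 b=1 c=1 e=1 clk=1 a=0
t11.Δ0 d=0 b=1 c=1 e=1 clk=1 a=0
t11.Δ1 d=0 b=1 c=1 e=1 clk=0 a=0
t12.Δ0 d=0 b=1 c=1 e=1 clk=0 a=0
t12.Δ1 d=0 b=1 c=1 e=1 clk=1 a=0
t12.Δ2 d=0 b=1 c=1 e=1 clk=1 a=1
t12.Δ3 d=0 b=1 c=0 e=1 clk=1 a=1
t12.Δ4 d=1 b=0 c=0 e=1 clk=1 a=1
t12.Δ5 d=1 b=1 c=0 e=1 clk=1 a=1
t13.Δ0 d=1 b=1 c=0 e=1 clk=1 a=1
t13.Δ1 d=1 b=1 c=0 e=1 clk=0 a=1
t14.Δ0 d=1 b=1 c=0 e=1 clk=0 a=1
t14.Δ1 d=1 b=1 c=0 e=1 clk=1 a=1
t14.Δ2 d=1 b=1 c=0 e=1 clk=1 a=0
t14.Δ3 d=1 b=1 c=1 e=1 clk=1 a=0
t14.Δ4 d=0 b=0 c=1 e=1 clk=1 a=0
t14.Δ5 d=0 b=1 c=1 e=1 clk=1 a=0
t15.Δ0 d=0 b=1 c=1 e=1 clk=1 a=0
t15.Δ1 d=0 b=1 c=1 e=1 clk=0 a=0
t16.Δ0 d=0 b=1 c=1 e=1 clk=0 a=0
t16.Δ1 d=0 b=1 c=1 e=1 clk=1 a=0
t16.Δ2 d=0 b=1 c=1 e=1 clk=1 a=1
t16.Δ3 d=0 b=1 c=0 e=1 clk=1 a=1
t16.Δ4 d=1 b=0 c=0 e=1 clk=1 a=1
t16.Δ5 d=1 b=1 c=0 e=1 clk=1 a=1
t17.Δ0 d=1 b=1 c=0 e=1 clk=1 a=1
t17.Δ1 d=1 b=1 c=0 e=1 clk=0 a=1
t18.Δ0 d=1 b=1 c=0 e=1 clk=0 a=1
t18.Δ1 d=1 b=1 c=0 e=1 clk=1 a=1
t18.Δ2 d=1 b=1 c=0 e=1 clk=1 a=0
t18.Δ3 d=1 b=1 c=1 e=1 clk=1 a=0
t18.Δ4 d=0 b=0 c=1 e=1 clk=1 a=0
t18.Δ5 d=0 b=1 c=1 e=1 clk=1 a=0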